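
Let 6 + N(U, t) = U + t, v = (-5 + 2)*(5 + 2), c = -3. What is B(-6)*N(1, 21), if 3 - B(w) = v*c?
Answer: -960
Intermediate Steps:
v = -21 (v = -3*7 = -21)
N(U, t) = -6 + U + t (N(U, t) = -6 + (U + t) = -6 + U + t)
B(w) = -60 (B(w) = 3 - (-21)*(-3) = 3 - 1*63 = 3 - 63 = -60)
B(-6)*N(1, 21) = -60*(-6 + 1 + 21) = -60*16 = -960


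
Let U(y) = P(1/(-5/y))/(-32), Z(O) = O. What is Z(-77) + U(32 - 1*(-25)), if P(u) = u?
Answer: -12263/160 ≈ -76.644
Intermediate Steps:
U(y) = y/160 (U(y) = 1/(-5/y*(-32)) = -y/5*(-1/32) = y/160)
Z(-77) + U(32 - 1*(-25)) = -77 + (32 - 1*(-25))/160 = -77 + (32 + 25)/160 = -77 + (1/160)*57 = -77 + 57/160 = -12263/160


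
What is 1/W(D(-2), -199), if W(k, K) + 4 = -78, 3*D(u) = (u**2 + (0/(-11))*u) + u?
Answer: -1/82 ≈ -0.012195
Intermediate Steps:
D(u) = u/3 + u**2/3 (D(u) = ((u**2 + (0/(-11))*u) + u)/3 = ((u**2 + (0*(-1/11))*u) + u)/3 = ((u**2 + 0*u) + u)/3 = ((u**2 + 0) + u)/3 = (u**2 + u)/3 = (u + u**2)/3 = u/3 + u**2/3)
W(k, K) = -82 (W(k, K) = -4 - 78 = -82)
1/W(D(-2), -199) = 1/(-82) = -1/82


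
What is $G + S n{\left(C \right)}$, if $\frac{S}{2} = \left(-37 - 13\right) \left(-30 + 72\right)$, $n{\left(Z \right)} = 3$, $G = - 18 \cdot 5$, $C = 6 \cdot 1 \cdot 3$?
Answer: $-12690$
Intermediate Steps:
$C = 18$ ($C = 6 \cdot 3 = 18$)
$G = -90$ ($G = \left(-1\right) 90 = -90$)
$S = -4200$ ($S = 2 \left(-37 - 13\right) \left(-30 + 72\right) = 2 \left(\left(-50\right) 42\right) = 2 \left(-2100\right) = -4200$)
$G + S n{\left(C \right)} = -90 - 12600 = -12690$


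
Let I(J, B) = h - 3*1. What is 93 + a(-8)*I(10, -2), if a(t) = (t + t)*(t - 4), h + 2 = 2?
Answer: -483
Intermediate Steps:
h = 0 (h = -2 + 2 = 0)
a(t) = 2*t*(-4 + t) (a(t) = (2*t)*(-4 + t) = 2*t*(-4 + t))
I(J, B) = -3 (I(J, B) = 0 - 3*1 = 0 - 3 = -3)
93 + a(-8)*I(10, -2) = 93 + (2*(-8)*(-4 - 8))*(-3) = 93 + (2*(-8)*(-12))*(-3) = 93 + 192*(-3) = 93 - 576 = -483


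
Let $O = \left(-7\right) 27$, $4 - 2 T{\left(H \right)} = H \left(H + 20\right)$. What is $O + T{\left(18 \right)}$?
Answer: $-529$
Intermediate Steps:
$T{\left(H \right)} = 2 - \frac{H \left(20 + H\right)}{2}$ ($T{\left(H \right)} = 2 - \frac{H \left(H + 20\right)}{2} = 2 - \frac{H \left(20 + H\right)}{2}$)
$O = -189$
$O + T{\left(18 \right)} = -189 - \left(178 + 162\right) = -189 - 340 = -529$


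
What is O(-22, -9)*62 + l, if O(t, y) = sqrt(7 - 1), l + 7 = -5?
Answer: -12 + 62*sqrt(6) ≈ 139.87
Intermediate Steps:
l = -12 (l = -7 - 5 = -12)
O(t, y) = sqrt(6)
O(-22, -9)*62 + l = sqrt(6)*62 - 12 = 62*sqrt(6) - 12 = -12 + 62*sqrt(6)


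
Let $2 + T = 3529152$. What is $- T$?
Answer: $-3529150$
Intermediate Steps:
$T = 3529150$ ($T = -2 + 3529152 = 3529150$)
$- T = \left(-1\right) 3529150 = -3529150$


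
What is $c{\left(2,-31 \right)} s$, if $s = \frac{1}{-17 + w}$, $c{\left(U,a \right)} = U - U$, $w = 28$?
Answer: $0$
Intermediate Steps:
$c{\left(U,a \right)} = 0$
$s = \frac{1}{11}$ ($s = \frac{1}{-17 + 28} = \frac{1}{11} \approx 0.090909$)
$c{\left(2,-31 \right)} s = 0 \cdot \frac{1}{11} = 0$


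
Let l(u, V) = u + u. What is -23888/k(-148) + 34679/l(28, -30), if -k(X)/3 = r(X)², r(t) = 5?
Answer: 3938653/4200 ≈ 937.77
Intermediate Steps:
l(u, V) = 2*u
k(X) = -75 (k(X) = -3*5² = -3*25 = -75)
-23888/k(-148) + 34679/l(28, -30) = -23888/(-75) + 34679/((2*28)) = -23888*(-1/75) + 34679/56 = 23888/75 + 34679*(1/56) = 23888/75 + 34679/56 = 3938653/4200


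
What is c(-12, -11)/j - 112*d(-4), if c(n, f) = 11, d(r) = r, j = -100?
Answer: 44789/100 ≈ 447.89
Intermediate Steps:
c(-12, -11)/j - 112*d(-4) = 11/(-100) - 112*(-4) = 11*(-1/100) + 448 = -11/100 + 448 = 44789/100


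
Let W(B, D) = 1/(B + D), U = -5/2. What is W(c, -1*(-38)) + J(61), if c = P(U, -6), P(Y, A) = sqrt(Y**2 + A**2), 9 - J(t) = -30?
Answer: 3473/89 ≈ 39.022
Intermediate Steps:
J(t) = 39 (J(t) = 9 - 1*(-30) = 9 + 30 = 39)
U = -5/2 (U = -5*1/2 = -5/2 ≈ -2.5000)
P(Y, A) = sqrt(A**2 + Y**2)
c = 13/2 (c = sqrt((-6)**2 + (-5/2)**2) = sqrt(36 + 25/4) = sqrt(169/4) = 13/2 ≈ 6.5000)
W(c, -1*(-38)) + J(61) = 1/(13/2 - 1*(-38)) + 39 = 1/(13/2 + 38) + 39 = 1/(89/2) + 39 = 2/89 + 39 = 3473/89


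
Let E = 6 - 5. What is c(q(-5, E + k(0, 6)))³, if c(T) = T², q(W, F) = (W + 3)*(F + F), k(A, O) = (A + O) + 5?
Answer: 12230590464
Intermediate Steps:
E = 1
k(A, O) = 5 + A + O
q(W, F) = 2*F*(3 + W) (q(W, F) = (3 + W)*(2*F) = 2*F*(3 + W))
c(q(-5, E + k(0, 6)))³ = ((2*(1 + (5 + 0 + 6))*(3 - 5))²)³ = ((2*(1 + 11)*(-2))²)³ = ((2*12*(-2))²)³ = ((-48)²)³ = 2304³ = 12230590464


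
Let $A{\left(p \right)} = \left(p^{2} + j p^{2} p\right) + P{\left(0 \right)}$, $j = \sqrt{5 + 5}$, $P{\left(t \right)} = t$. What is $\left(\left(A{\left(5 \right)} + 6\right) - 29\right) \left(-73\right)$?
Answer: $-146 - 9125 \sqrt{10} \approx -29002.0$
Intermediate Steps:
$j = \sqrt{10} \approx 3.1623$
$A{\left(p \right)} = p^{2} + \sqrt{10} p^{3}$ ($A{\left(p \right)} = \left(p^{2} + \sqrt{10} p^{2} p\right) + 0 = \left(p^{2} + \sqrt{10} p^{3}\right) + 0 = p^{2} + \sqrt{10} p^{3}$)
$\left(\left(A{\left(5 \right)} + 6\right) - 29\right) \left(-73\right) = \left(\left(5^{2} \left(1 + 5 \sqrt{10}\right) + 6\right) - 29\right) \left(-73\right) = \left(\left(25 \left(1 + 5 \sqrt{10}\right) + 6\right) - 29\right) \left(-73\right) = \left(\left(\left(25 + 125 \sqrt{10}\right) + 6\right) - 29\right) \left(-73\right) = \left(\left(31 + 125 \sqrt{10}\right) - 29\right) \left(-73\right) = \left(2 + 125 \sqrt{10}\right) \left(-73\right) = -146 - 9125 \sqrt{10}$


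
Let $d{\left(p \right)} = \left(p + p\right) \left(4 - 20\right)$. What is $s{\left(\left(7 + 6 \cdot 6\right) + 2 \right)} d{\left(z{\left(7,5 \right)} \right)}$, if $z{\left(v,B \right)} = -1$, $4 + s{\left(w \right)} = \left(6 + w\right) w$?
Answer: $73312$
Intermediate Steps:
$s{\left(w \right)} = -4 + w \left(6 + w\right)$ ($s{\left(w \right)} = -4 + \left(6 + w\right) w = -4 + w \left(6 + w\right)$)
$d{\left(p \right)} = - 32 p$ ($d{\left(p \right)} = 2 p \left(-16\right) = - 32 p$)
$s{\left(\left(7 + 6 \cdot 6\right) + 2 \right)} d{\left(z{\left(7,5 \right)} \right)} = \left(-4 + \left(\left(7 + 6 \cdot 6\right) + 2\right)^{2} + 6 \left(\left(7 + 6 \cdot 6\right) + 2\right)\right) \left(\left(-32\right) \left(-1\right)\right) = \left(-4 + \left(\left(7 + 36\right) + 2\right)^{2} + 6 \left(\left(7 + 36\right) + 2\right)\right) 32 = \left(-4 + \left(43 + 2\right)^{2} + 6 \left(43 + 2\right)\right) 32 = \left(-4 + 45^{2} + 6 \cdot 45\right) 32 = \left(-4 + 2025 + 270\right) 32 = 2291 \cdot 32 = 73312$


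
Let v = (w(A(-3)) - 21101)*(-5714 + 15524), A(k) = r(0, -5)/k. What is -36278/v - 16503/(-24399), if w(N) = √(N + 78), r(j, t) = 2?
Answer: 1335231782453808/1973573359370645 + 36278*√174/6551884999755 ≈ 0.67656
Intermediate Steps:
A(k) = 2/k
w(N) = √(78 + N)
v = -207000810 + 6540*√174 (v = (√(78 + 2/(-3)) - 21101)*(-5714 + 15524) = (√(78 + 2*(-⅓)) - 21101)*9810 = (√(78 - ⅔) - 21101)*9810 = (√(232/3) - 21101)*9810 = (2*√174/3 - 21101)*9810 = (-21101 + 2*√174/3)*9810 = -207000810 + 6540*√174 ≈ -2.0691e+8)
-36278/v - 16503/(-24399) = -36278/(-207000810 + 6540*√174) - 16503/(-24399) = -36278/(-207000810 + 6540*√174) - 16503*(-1/24399) = -36278/(-207000810 + 6540*√174) + 5501/8133 = 5501/8133 - 36278/(-207000810 + 6540*√174)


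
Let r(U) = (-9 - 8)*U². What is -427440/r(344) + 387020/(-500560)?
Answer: -110276057/196676281 ≈ -0.56070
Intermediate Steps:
r(U) = -17*U²
-427440/r(344) + 387020/(-500560) = -427440/((-17*344²)) + 387020/(-500560) = -427440/((-17*118336)) + 387020*(-1/500560) = -427440/(-2011712) - 19351/25028 = -427440*(-1/2011712) - 19351/25028 = 26715/125732 - 19351/25028 = -110276057/196676281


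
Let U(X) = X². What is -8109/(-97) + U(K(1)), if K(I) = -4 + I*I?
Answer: 8982/97 ≈ 92.598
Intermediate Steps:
K(I) = -4 + I²
-8109/(-97) + U(K(1)) = -8109/(-97) + (-4 + 1²)² = -8109*(-1)/97 + (-4 + 1)² = -51*(-159/97) + (-3)² = 8109/97 + 9 = 8982/97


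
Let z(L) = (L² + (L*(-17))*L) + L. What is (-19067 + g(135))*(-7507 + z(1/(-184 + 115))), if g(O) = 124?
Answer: 677040096016/4761 ≈ 1.4221e+8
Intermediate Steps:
z(L) = L - 16*L² (z(L) = (L² + (-17*L)*L) + L = (L² - 17*L²) + L = -16*L² + L = L - 16*L²)
(-19067 + g(135))*(-7507 + z(1/(-184 + 115))) = (-19067 + 124)*(-7507 + (1 - 16/(-184 + 115))/(-184 + 115)) = -18943*(-7507 + (1 - 16/(-69))/(-69)) = -18943*(-7507 - (1 - 16*(-1/69))/69) = -18943*(-7507 - (1 + 16/69)/69) = -18943*(-7507 - 1/69*85/69) = -18943*(-7507 - 85/4761) = -18943*(-35740912/4761) = 677040096016/4761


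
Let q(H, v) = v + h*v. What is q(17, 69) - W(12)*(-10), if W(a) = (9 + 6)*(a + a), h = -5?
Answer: 3324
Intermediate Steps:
q(H, v) = -4*v (q(H, v) = v - 5*v = -4*v)
W(a) = 30*a (W(a) = 15*(2*a) = 30*a)
q(17, 69) - W(12)*(-10) = -4*69 - 30*12*(-10) = -276 - 360*(-10) = -276 - 1*(-3600) = -276 + 3600 = 3324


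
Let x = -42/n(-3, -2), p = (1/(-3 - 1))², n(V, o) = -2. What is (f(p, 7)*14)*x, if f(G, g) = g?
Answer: 2058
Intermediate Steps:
p = 1/16 (p = (1/(-4))² = (-¼)² = 1/16 ≈ 0.062500)
x = 21 (x = -42/(-2) = -42*(-½) = 21)
(f(p, 7)*14)*x = (7*14)*21 = 98*21 = 2058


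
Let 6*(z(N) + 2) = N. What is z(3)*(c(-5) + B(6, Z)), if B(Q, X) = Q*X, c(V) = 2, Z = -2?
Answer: 15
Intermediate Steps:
z(N) = -2 + N/6
z(3)*(c(-5) + B(6, Z)) = (-2 + (⅙)*3)*(2 + 6*(-2)) = (-2 + ½)*(2 - 12) = -3/2*(-10) = 15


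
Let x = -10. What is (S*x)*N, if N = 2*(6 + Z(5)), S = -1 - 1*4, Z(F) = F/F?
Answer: 700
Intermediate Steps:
Z(F) = 1
S = -5 (S = -1 - 4 = -5)
N = 14 (N = 2*(6 + 1) = 2*7 = 14)
(S*x)*N = -5*(-10)*14 = 50*14 = 700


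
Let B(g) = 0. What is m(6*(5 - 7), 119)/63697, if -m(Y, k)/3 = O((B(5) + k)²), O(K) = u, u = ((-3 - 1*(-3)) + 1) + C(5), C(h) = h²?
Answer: -78/63697 ≈ -0.0012245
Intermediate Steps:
u = 26 (u = ((-3 - 1*(-3)) + 1) + 5² = ((-3 + 3) + 1) + 25 = (0 + 1) + 25 = 1 + 25 = 26)
O(K) = 26
m(Y, k) = -78 (m(Y, k) = -3*26 = -78)
m(6*(5 - 7), 119)/63697 = -78/63697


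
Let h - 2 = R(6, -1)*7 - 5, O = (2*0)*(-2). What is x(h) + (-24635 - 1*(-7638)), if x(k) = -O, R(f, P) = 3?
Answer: -16997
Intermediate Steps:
O = 0 (O = 0*(-2) = 0)
h = 18 (h = 2 + (3*7 - 5) = 2 + (21 - 5) = 2 + 16 = 18)
x(k) = 0 (x(k) = -1*0 = 0)
x(h) + (-24635 - 1*(-7638)) = 0 + (-24635 - 1*(-7638)) = 0 + (-24635 + 7638) = 0 - 16997 = -16997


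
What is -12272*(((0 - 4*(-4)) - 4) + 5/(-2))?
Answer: -116584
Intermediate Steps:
-12272*(((0 - 4*(-4)) - 4) + 5/(-2)) = -12272*(((0 + 16) - 4) + 5*(-½)) = -12272*((16 - 4) - 5/2) = -12272*(12 - 5/2) = -12272*19/2 = -116584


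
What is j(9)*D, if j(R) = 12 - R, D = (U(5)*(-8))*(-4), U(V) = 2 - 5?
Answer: -288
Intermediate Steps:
U(V) = -3
D = -96 (D = -3*(-8)*(-4) = 24*(-4) = -96)
j(9)*D = (12 - 1*9)*(-96) = (12 - 9)*(-96) = 3*(-96) = -288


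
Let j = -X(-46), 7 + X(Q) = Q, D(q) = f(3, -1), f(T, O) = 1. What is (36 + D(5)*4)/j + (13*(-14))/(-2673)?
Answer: 116566/141669 ≈ 0.82281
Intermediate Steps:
D(q) = 1
X(Q) = -7 + Q
j = 53 (j = -(-7 - 46) = -1*(-53) = 53)
(36 + D(5)*4)/j + (13*(-14))/(-2673) = (36 + 1*4)/53 + (13*(-14))/(-2673) = (36 + 4)*(1/53) - 182*(-1/2673) = 40*(1/53) + 182/2673 = 40/53 + 182/2673 = 116566/141669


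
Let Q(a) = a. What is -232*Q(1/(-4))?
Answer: 58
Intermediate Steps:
-232*Q(1/(-4)) = -232/(-4) = -232*(-¼) = 58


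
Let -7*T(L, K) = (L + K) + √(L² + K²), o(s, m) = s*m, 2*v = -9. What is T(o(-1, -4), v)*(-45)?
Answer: -45/14 + 45*√145/14 ≈ 35.491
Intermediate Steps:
v = -9/2 (v = (½)*(-9) = -9/2 ≈ -4.5000)
o(s, m) = m*s
T(L, K) = -K/7 - L/7 - √(K² + L²)/7 (T(L, K) = -((L + K) + √(L² + K²))/7 = -((K + L) + √(K² + L²))/7 = -(K + L + √(K² + L²))/7 = -K/7 - L/7 - √(K² + L²)/7)
T(o(-1, -4), v)*(-45) = (-⅐*(-9/2) - (-4)*(-1)/7 - √((-9/2)² + (-4*(-1))²)/7)*(-45) = (9/14 - ⅐*4 - √(81/4 + 4²)/7)*(-45) = (9/14 - 4/7 - √(81/4 + 16)/7)*(-45) = (9/14 - 4/7 - √145/14)*(-45) = (1/14 - √145/14)*(-45) = -45/14 + 45*√145/14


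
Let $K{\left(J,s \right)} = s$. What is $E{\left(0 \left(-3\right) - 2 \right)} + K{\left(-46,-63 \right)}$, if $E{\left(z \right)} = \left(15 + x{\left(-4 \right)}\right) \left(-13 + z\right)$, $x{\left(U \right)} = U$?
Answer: $-228$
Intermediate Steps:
$E{\left(z \right)} = -143 + 11 z$ ($E{\left(z \right)} = \left(15 - 4\right) \left(-13 + z\right) = 11 \left(-13 + z\right) = -143 + 11 z$)
$E{\left(0 \left(-3\right) - 2 \right)} + K{\left(-46,-63 \right)} = \left(-143 + 11 \left(0 \left(-3\right) - 2\right)\right) - 63 = \left(-143 + 11 \left(0 - 2\right)\right) - 63 = \left(-143 + 11 \left(-2\right)\right) - 63 = \left(-143 - 22\right) - 63 = -165 - 63 = -228$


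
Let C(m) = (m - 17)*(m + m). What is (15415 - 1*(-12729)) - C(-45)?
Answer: 22564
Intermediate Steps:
C(m) = 2*m*(-17 + m) (C(m) = (-17 + m)*(2*m) = 2*m*(-17 + m))
(15415 - 1*(-12729)) - C(-45) = (15415 - 1*(-12729)) - 2*(-45)*(-17 - 45) = (15415 + 12729) - 2*(-45)*(-62) = 28144 - 1*5580 = 28144 - 5580 = 22564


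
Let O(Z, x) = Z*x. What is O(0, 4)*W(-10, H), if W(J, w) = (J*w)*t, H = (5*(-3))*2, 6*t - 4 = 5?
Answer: 0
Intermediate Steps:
t = 3/2 (t = 2/3 + (1/6)*5 = 2/3 + 5/6 = 3/2 ≈ 1.5000)
H = -30 (H = -15*2 = -30)
W(J, w) = 3*J*w/2 (W(J, w) = (J*w)*(3/2) = 3*J*w/2)
O(0, 4)*W(-10, H) = (0*4)*((3/2)*(-10)*(-30)) = 0*450 = 0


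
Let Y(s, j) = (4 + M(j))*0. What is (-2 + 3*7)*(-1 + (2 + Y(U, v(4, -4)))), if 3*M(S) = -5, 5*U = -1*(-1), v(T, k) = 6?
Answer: 19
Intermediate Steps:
U = ⅕ (U = (-1*(-1))/5 = (⅕)*1 = ⅕ ≈ 0.20000)
M(S) = -5/3 (M(S) = (⅓)*(-5) = -5/3)
Y(s, j) = 0 (Y(s, j) = (4 - 5/3)*0 = (7/3)*0 = 0)
(-2 + 3*7)*(-1 + (2 + Y(U, v(4, -4)))) = (-2 + 3*7)*(-1 + (2 + 0)) = (-2 + 21)*(-1 + 2) = 19*1 = 19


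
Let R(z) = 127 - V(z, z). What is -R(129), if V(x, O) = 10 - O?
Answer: -246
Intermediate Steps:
R(z) = 117 + z (R(z) = 127 - (10 - z) = 127 + (-10 + z) = 117 + z)
-R(129) = -(117 + 129) = -1*246 = -246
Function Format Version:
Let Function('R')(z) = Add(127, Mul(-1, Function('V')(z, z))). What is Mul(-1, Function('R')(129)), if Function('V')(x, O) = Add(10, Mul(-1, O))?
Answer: -246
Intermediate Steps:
Function('R')(z) = Add(117, z) (Function('R')(z) = Add(127, Mul(-1, Add(10, Mul(-1, z)))) = Add(127, Add(-10, z)) = Add(117, z))
Mul(-1, Function('R')(129)) = Mul(-1, Add(117, 129)) = Mul(-1, 246) = -246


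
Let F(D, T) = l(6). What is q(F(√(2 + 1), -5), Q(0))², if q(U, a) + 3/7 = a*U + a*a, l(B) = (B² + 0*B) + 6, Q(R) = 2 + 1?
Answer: 887364/49 ≈ 18109.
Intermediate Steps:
Q(R) = 3
l(B) = 6 + B² (l(B) = (B² + 0) + 6 = B² + 6 = 6 + B²)
F(D, T) = 42 (F(D, T) = 6 + 6² = 6 + 36 = 42)
q(U, a) = -3/7 + a² + U*a (q(U, a) = -3/7 + (a*U + a*a) = -3/7 + (U*a + a²) = -3/7 + (a² + U*a) = -3/7 + a² + U*a)
q(F(√(2 + 1), -5), Q(0))² = (-3/7 + 3² + 42*3)² = (-3/7 + 9 + 126)² = (942/7)² = 887364/49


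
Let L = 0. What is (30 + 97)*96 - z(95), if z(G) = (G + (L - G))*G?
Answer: 12192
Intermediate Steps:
z(G) = 0 (z(G) = (G + (0 - G))*G = (G - G)*G = 0*G = 0)
(30 + 97)*96 - z(95) = (30 + 97)*96 - 1*0 = 127*96 + 0 = 12192 + 0 = 12192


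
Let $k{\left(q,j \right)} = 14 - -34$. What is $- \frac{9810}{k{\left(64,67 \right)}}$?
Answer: $- \frac{1635}{8} \approx -204.38$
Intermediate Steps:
$k{\left(q,j \right)} = 48$ ($k{\left(q,j \right)} = 14 + 34 = 48$)
$- \frac{9810}{k{\left(64,67 \right)}} = - \frac{9810}{48} = \left(-9810\right) \frac{1}{48} = - \frac{1635}{8}$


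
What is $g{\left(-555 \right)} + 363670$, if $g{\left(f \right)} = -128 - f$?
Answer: $364097$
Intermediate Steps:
$g{\left(-555 \right)} + 363670 = \left(-128 - -555\right) + 363670 = \left(-128 + 555\right) + 363670 = 427 + 363670 = 364097$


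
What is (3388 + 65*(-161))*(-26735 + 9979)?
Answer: 118582212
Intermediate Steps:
(3388 + 65*(-161))*(-26735 + 9979) = (3388 - 10465)*(-16756) = -7077*(-16756) = 118582212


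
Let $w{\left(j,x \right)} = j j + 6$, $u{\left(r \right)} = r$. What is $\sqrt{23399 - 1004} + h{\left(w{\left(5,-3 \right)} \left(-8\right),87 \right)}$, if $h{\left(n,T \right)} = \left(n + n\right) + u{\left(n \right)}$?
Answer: $-744 + \sqrt{22395} \approx -594.35$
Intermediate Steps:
$w{\left(j,x \right)} = 6 + j^{2}$ ($w{\left(j,x \right)} = j^{2} + 6 = 6 + j^{2}$)
$h{\left(n,T \right)} = 3 n$ ($h{\left(n,T \right)} = \left(n + n\right) + n = 2 n + n = 3 n$)
$\sqrt{23399 - 1004} + h{\left(w{\left(5,-3 \right)} \left(-8\right),87 \right)} = \sqrt{23399 - 1004} + 3 \left(6 + 5^{2}\right) \left(-8\right) = \sqrt{22395} + 3 \left(6 + 25\right) \left(-8\right) = \sqrt{22395} + 3 \cdot 31 \left(-8\right) = \sqrt{22395} + 3 \left(-248\right) = \sqrt{22395} - 744 = -744 + \sqrt{22395}$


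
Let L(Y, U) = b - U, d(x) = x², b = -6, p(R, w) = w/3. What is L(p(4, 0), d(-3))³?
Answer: -3375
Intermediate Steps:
p(R, w) = w/3 (p(R, w) = w*(⅓) = w/3)
L(Y, U) = -6 - U
L(p(4, 0), d(-3))³ = (-6 - 1*(-3)²)³ = (-6 - 1*9)³ = (-6 - 9)³ = (-15)³ = -3375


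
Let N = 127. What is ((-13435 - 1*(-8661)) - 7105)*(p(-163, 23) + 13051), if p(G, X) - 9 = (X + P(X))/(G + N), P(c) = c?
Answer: -2792242103/18 ≈ -1.5512e+8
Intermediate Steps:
p(G, X) = 9 + 2*X/(127 + G) (p(G, X) = 9 + (X + X)/(G + 127) = 9 + (2*X)/(127 + G) = 9 + 2*X/(127 + G))
((-13435 - 1*(-8661)) - 7105)*(p(-163, 23) + 13051) = ((-13435 - 1*(-8661)) - 7105)*((1143 + 2*23 + 9*(-163))/(127 - 163) + 13051) = ((-13435 + 8661) - 7105)*((1143 + 46 - 1467)/(-36) + 13051) = (-4774 - 7105)*(-1/36*(-278) + 13051) = -11879*(139/18 + 13051) = -11879*235057/18 = -2792242103/18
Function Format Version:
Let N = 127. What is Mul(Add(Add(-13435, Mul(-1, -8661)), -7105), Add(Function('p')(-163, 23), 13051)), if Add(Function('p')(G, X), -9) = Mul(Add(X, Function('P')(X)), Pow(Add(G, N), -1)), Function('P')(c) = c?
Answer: Rational(-2792242103, 18) ≈ -1.5512e+8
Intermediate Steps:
Function('p')(G, X) = Add(9, Mul(2, X, Pow(Add(127, G), -1))) (Function('p')(G, X) = Add(9, Mul(Add(X, X), Pow(Add(G, 127), -1))) = Add(9, Mul(Mul(2, X), Pow(Add(127, G), -1))) = Add(9, Mul(2, X, Pow(Add(127, G), -1))))
Mul(Add(Add(-13435, Mul(-1, -8661)), -7105), Add(Function('p')(-163, 23), 13051)) = Mul(Add(Add(-13435, Mul(-1, -8661)), -7105), Add(Mul(Pow(Add(127, -163), -1), Add(1143, Mul(2, 23), Mul(9, -163))), 13051)) = Mul(Add(Add(-13435, 8661), -7105), Add(Mul(Pow(-36, -1), Add(1143, 46, -1467)), 13051)) = Mul(Add(-4774, -7105), Add(Mul(Rational(-1, 36), -278), 13051)) = Mul(-11879, Add(Rational(139, 18), 13051)) = Mul(-11879, Rational(235057, 18)) = Rational(-2792242103, 18)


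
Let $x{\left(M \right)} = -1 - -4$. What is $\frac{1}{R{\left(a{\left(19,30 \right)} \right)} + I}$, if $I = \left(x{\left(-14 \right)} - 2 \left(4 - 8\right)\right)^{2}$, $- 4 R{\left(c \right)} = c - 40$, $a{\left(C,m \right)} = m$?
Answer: $\frac{2}{247} \approx 0.0080972$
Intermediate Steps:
$R{\left(c \right)} = 10 - \frac{c}{4}$ ($R{\left(c \right)} = - \frac{c - 40}{4} = - \frac{-40 + c}{4} = 10 - \frac{c}{4}$)
$x{\left(M \right)} = 3$ ($x{\left(M \right)} = -1 + 4 = 3$)
$I = 121$ ($I = \left(3 - 2 \left(4 - 8\right)\right)^{2} = \left(3 - -8\right)^{2} = \left(3 + 8\right)^{2} = 11^{2} = 121$)
$\frac{1}{R{\left(a{\left(19,30 \right)} \right)} + I} = \frac{1}{\left(10 - \frac{15}{2}\right) + 121} = \frac{1}{\frac{5}{2} + 121} = \frac{1}{\frac{247}{2}} = \frac{2}{247}$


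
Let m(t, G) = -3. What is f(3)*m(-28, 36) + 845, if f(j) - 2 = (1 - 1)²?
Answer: 839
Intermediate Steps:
f(j) = 2 (f(j) = 2 + (1 - 1)² = 2 + 0² = 2 + 0 = 2)
f(3)*m(-28, 36) + 845 = 2*(-3) + 845 = -6 + 845 = 839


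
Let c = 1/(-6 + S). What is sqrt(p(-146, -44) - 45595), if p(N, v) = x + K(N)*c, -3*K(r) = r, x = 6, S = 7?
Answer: I*sqrt(409863)/3 ≈ 213.4*I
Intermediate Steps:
K(r) = -r/3
c = 1 (c = 1/(-6 + 7) = 1/1 = 1)
p(N, v) = 6 - N/3 (p(N, v) = 6 - N/3*1 = 6 - N/3)
sqrt(p(-146, -44) - 45595) = sqrt((6 - 1/3*(-146)) - 45595) = sqrt((6 + 146/3) - 45595) = sqrt(164/3 - 45595) = sqrt(-136621/3) = I*sqrt(409863)/3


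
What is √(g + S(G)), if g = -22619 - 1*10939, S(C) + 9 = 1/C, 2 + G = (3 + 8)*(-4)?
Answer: I*√71027818/46 ≈ 183.21*I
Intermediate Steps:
G = -46 (G = -2 + (3 + 8)*(-4) = -2 + 11*(-4) = -2 - 44 = -46)
S(C) = -9 + 1/C
g = -33558 (g = -22619 - 10939 = -33558)
√(g + S(G)) = √(-33558 + (-9 + 1/(-46))) = √(-33558 + (-9 - 1/46)) = √(-33558 - 415/46) = √(-1544083/46) = I*√71027818/46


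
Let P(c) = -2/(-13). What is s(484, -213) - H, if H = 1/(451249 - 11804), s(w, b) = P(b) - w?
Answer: -2764109063/5712785 ≈ -483.85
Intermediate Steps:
P(c) = 2/13 (P(c) = -2*(-1/13) = 2/13)
s(w, b) = 2/13 - w
H = 1/439445 ≈ 2.2756e-6
s(484, -213) - H = (2/13 - 1*484) - 1*1/439445 = (2/13 - 484) - 1/439445 = -6290/13 - 1/439445 = -2764109063/5712785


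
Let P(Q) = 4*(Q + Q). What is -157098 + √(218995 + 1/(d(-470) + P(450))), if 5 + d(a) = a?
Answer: -157098 + 4*√213862305/125 ≈ -1.5663e+5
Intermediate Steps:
d(a) = -5 + a
P(Q) = 8*Q (P(Q) = 4*(2*Q) = 8*Q)
-157098 + √(218995 + 1/(d(-470) + P(450))) = -157098 + √(218995 + 1/((-5 - 470) + 8*450)) = -157098 + √(218995 + 1/(-475 + 3600)) = -157098 + √(218995 + 1/3125) = -157098 + √(684359376/3125) = -157098 + 4*√213862305/125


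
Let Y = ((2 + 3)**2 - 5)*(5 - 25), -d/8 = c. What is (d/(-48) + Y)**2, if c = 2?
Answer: 1437601/9 ≈ 1.5973e+5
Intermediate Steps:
d = -16 (d = -8*2 = -16)
Y = -400 (Y = (5**2 - 5)*(-20) = (25 - 5)*(-20) = 20*(-20) = -400)
(d/(-48) + Y)**2 = (-16/(-48) - 400)**2 = (-16*(-1/48) - 400)**2 = (1/3 - 400)**2 = (-1199/3)**2 = 1437601/9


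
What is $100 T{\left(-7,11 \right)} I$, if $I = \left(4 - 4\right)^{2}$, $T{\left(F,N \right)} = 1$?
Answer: $0$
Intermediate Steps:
$I = 0$ ($I = 0^{2} = 0$)
$100 T{\left(-7,11 \right)} I = 100 \cdot 1 \cdot 0 = 100 \cdot 0 = 0$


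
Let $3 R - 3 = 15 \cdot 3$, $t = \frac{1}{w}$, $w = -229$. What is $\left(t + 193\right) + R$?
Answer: $\frac{47860}{229} \approx 209.0$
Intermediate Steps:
$t = - \frac{1}{229}$ ($t = \frac{1}{-229} = - \frac{1}{229} \approx -0.0043668$)
$R = 16$ ($R = 1 + \frac{15 \cdot 3}{3} = 1 + \frac{1}{3} \cdot 45 = 1 + 15 = 16$)
$\left(t + 193\right) + R = \left(- \frac{1}{229} + 193\right) + 16 = \frac{44196}{229} + 16 = \frac{47860}{229}$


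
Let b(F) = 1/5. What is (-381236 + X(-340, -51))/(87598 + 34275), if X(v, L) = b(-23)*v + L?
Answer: -381355/121873 ≈ -3.1291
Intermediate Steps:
b(F) = 1/5
X(v, L) = L + v/5 (X(v, L) = v/5 + L = L + v/5)
(-381236 + X(-340, -51))/(87598 + 34275) = (-381236 + (-51 + (1/5)*(-340)))/(87598 + 34275) = (-381236 + (-51 - 68))/121873 = (-381236 - 119)*(1/121873) = -381355*1/121873 = -381355/121873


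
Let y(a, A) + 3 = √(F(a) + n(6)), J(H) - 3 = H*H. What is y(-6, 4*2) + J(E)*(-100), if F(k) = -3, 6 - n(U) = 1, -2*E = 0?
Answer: -303 + √2 ≈ -301.59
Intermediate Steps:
E = 0 (E = -½*0 = 0)
n(U) = 5 (n(U) = 6 - 1*1 = 6 - 1 = 5)
J(H) = 3 + H² (J(H) = 3 + H*H = 3 + H²)
y(a, A) = -3 + √2 (y(a, A) = -3 + √(-3 + 5) = -3 + √2)
y(-6, 4*2) + J(E)*(-100) = (-3 + √2) + (3 + 0²)*(-100) = (-3 + √2) + (3 + 0)*(-100) = (-3 + √2) + 3*(-100) = (-3 + √2) - 300 = -303 + √2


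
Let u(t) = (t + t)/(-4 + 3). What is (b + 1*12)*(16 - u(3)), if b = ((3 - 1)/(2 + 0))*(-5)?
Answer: 154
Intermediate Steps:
u(t) = -2*t (u(t) = (2*t)/(-1) = (2*t)*(-1) = -2*t)
b = -5 (b = (2/2)*(-5) = (2*(½))*(-5) = 1*(-5) = -5)
(b + 1*12)*(16 - u(3)) = (-5 + 1*12)*(16 - (-2)*3) = (-5 + 12)*(16 - 1*(-6)) = 7*(16 + 6) = 7*22 = 154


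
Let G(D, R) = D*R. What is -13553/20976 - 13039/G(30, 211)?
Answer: -59882759/22129680 ≈ -2.7060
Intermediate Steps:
-13553/20976 - 13039/G(30, 211) = -13553/20976 - 13039/(30*211) = -13553*1/20976 - 13039/6330 = -13553/20976 - 13039*1/6330 = -13553/20976 - 13039/6330 = -59882759/22129680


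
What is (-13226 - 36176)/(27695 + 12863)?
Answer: -24701/20279 ≈ -1.2181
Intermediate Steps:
(-13226 - 36176)/(27695 + 12863) = -49402/40558 = -49402*1/40558 = -24701/20279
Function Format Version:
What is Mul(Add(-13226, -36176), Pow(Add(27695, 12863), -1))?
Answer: Rational(-24701, 20279) ≈ -1.2181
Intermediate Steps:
Mul(Add(-13226, -36176), Pow(Add(27695, 12863), -1)) = Mul(-49402, Pow(40558, -1)) = Mul(-49402, Rational(1, 40558)) = Rational(-24701, 20279)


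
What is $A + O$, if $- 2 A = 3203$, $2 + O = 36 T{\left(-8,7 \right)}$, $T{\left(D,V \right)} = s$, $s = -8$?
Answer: $- \frac{3783}{2} \approx -1891.5$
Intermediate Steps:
$T{\left(D,V \right)} = -8$
$O = -290$ ($O = -2 + 36 \left(-8\right) = -2 - 288 = -290$)
$A = - \frac{3203}{2}$ ($A = \left(- \frac{1}{2}\right) 3203 = - \frac{3203}{2} \approx -1601.5$)
$A + O = - \frac{3203}{2} - 290 = - \frac{3783}{2}$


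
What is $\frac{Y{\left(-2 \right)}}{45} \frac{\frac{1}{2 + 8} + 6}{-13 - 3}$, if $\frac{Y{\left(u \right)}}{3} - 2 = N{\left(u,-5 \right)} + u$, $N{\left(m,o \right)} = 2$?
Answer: $- \frac{61}{1200} \approx -0.050833$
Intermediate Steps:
$Y{\left(u \right)} = 12 + 3 u$ ($Y{\left(u \right)} = 6 + 3 \left(2 + u\right) = 6 + \left(6 + 3 u\right) = 12 + 3 u$)
$\frac{Y{\left(-2 \right)}}{45} \frac{\frac{1}{2 + 8} + 6}{-13 - 3} = \frac{12 + 3 \left(-2\right)}{45} \frac{\frac{1}{2 + 8} + 6}{-13 - 3} = \frac{12 - 6}{45} \frac{\frac{1}{10} + 6}{-16} = \frac{1}{45} \cdot 6 \left(\frac{1}{10} + 6\right) \left(- \frac{1}{16}\right) = \frac{2 \cdot \frac{61}{10} \left(- \frac{1}{16}\right)}{15} = \frac{2}{15} \left(- \frac{61}{160}\right) = - \frac{61}{1200}$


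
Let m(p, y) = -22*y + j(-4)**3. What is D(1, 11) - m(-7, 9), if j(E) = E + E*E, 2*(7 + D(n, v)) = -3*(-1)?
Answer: -3071/2 ≈ -1535.5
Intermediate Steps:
D(n, v) = -11/2 (D(n, v) = -7 + (-3*(-1))/2 = -7 + (1/2)*3 = -7 + 3/2 = -11/2)
j(E) = E + E**2
m(p, y) = 1728 - 22*y (m(p, y) = -22*y + (-4*(1 - 4))**3 = -22*y + (-4*(-3))**3 = -22*y + 12**3 = -22*y + 1728 = 1728 - 22*y)
D(1, 11) - m(-7, 9) = -11/2 - (1728 - 22*9) = -11/2 - (1728 - 198) = -11/2 - 1*1530 = -11/2 - 1530 = -3071/2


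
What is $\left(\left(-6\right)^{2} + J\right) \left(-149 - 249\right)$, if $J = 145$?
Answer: $-72038$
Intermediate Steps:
$\left(\left(-6\right)^{2} + J\right) \left(-149 - 249\right) = \left(\left(-6\right)^{2} + 145\right) \left(-149 - 249\right) = \left(36 + 145\right) \left(-398\right) = 181 \left(-398\right) = -72038$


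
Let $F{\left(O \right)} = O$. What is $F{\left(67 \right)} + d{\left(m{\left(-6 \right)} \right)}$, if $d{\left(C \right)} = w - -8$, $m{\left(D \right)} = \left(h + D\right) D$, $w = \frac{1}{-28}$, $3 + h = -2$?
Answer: $\frac{2099}{28} \approx 74.964$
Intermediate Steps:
$h = -5$ ($h = -3 - 2 = -5$)
$w = - \frac{1}{28} \approx -0.035714$
$m{\left(D \right)} = D \left(-5 + D\right)$ ($m{\left(D \right)} = \left(-5 + D\right) D = D \left(-5 + D\right)$)
$d{\left(C \right)} = \frac{223}{28}$ ($d{\left(C \right)} = - \frac{1}{28} - -8 = - \frac{1}{28} + 8 = \frac{223}{28}$)
$F{\left(67 \right)} + d{\left(m{\left(-6 \right)} \right)} = 67 + \frac{223}{28} = \frac{2099}{28}$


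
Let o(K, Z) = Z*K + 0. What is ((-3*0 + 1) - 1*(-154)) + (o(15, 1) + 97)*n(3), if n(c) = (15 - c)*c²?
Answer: 12251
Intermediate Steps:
o(K, Z) = K*Z (o(K, Z) = K*Z + 0 = K*Z)
n(c) = c²*(15 - c)
((-3*0 + 1) - 1*(-154)) + (o(15, 1) + 97)*n(3) = ((-3*0 + 1) - 1*(-154)) + (15*1 + 97)*(3²*(15 - 1*3)) = ((0 + 1) + 154) + (15 + 97)*(9*(15 - 3)) = (1 + 154) + 112*(9*12) = 155 + 112*108 = 155 + 12096 = 12251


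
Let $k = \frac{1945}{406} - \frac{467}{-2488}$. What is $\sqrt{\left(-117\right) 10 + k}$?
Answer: $\frac{i \sqrt{74296240066734}}{252532} \approx 34.132 i$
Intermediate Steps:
$k = \frac{2514381}{505064}$ ($k = 1945 \cdot \frac{1}{406} - - \frac{467}{2488} = \frac{1945}{406} + \frac{467}{2488} = \frac{2514381}{505064} \approx 4.9783$)
$\sqrt{\left(-117\right) 10 + k} = \sqrt{\left(-117\right) 10 + \frac{2514381}{505064}} = \sqrt{-1170 + \frac{2514381}{505064}} = \sqrt{- \frac{588410499}{505064}} = \frac{i \sqrt{74296240066734}}{252532}$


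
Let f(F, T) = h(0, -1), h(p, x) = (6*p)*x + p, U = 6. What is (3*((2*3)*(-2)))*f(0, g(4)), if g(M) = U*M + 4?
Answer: 0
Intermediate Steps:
h(p, x) = p + 6*p*x (h(p, x) = 6*p*x + p = p + 6*p*x)
g(M) = 4 + 6*M (g(M) = 6*M + 4 = 4 + 6*M)
f(F, T) = 0 (f(F, T) = 0*(1 + 6*(-1)) = 0*(1 - 6) = 0*(-5) = 0)
(3*((2*3)*(-2)))*f(0, g(4)) = (3*((2*3)*(-2)))*0 = (3*(6*(-2)))*0 = (3*(-12))*0 = -36*0 = 0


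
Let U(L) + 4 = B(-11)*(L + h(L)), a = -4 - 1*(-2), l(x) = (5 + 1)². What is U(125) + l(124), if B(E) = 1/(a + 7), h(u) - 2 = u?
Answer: 412/5 ≈ 82.400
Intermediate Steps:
l(x) = 36 (l(x) = 6² = 36)
a = -2 (a = -4 + 2 = -2)
h(u) = 2 + u
B(E) = ⅕ (B(E) = 1/(-2 + 7) = 1/5 = ⅕)
U(L) = -18/5 + 2*L/5 (U(L) = -4 + (L + (2 + L))/5 = -4 + (2 + 2*L)/5 = -4 + (⅖ + 2*L/5) = -18/5 + 2*L/5)
U(125) + l(124) = (-18/5 + (⅖)*125) + 36 = (-18/5 + 50) + 36 = 232/5 + 36 = 412/5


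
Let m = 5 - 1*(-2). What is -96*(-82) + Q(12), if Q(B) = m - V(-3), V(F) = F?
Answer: 7882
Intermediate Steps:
m = 7 (m = 5 + 2 = 7)
Q(B) = 10 (Q(B) = 7 - 1*(-3) = 7 + 3 = 10)
-96*(-82) + Q(12) = -96*(-82) + 10 = 7872 + 10 = 7882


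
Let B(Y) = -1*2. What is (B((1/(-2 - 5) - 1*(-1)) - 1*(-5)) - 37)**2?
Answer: 1521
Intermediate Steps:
B(Y) = -2
(B((1/(-2 - 5) - 1*(-1)) - 1*(-5)) - 37)**2 = (-2 - 37)**2 = (-39)**2 = 1521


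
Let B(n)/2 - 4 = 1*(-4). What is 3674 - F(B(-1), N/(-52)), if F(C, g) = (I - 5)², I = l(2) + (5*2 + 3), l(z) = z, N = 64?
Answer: 3574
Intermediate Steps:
B(n) = 0 (B(n) = 8 + 2*(1*(-4)) = 8 + 2*(-4) = 8 - 8 = 0)
I = 15 (I = 2 + (5*2 + 3) = 2 + (10 + 3) = 2 + 13 = 15)
F(C, g) = 100 (F(C, g) = (15 - 5)² = 10² = 100)
3674 - F(B(-1), N/(-52)) = 3674 - 1*100 = 3674 - 100 = 3574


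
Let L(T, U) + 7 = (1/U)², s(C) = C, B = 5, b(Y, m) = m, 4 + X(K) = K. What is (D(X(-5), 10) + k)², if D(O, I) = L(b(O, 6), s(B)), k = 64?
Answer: 2033476/625 ≈ 3253.6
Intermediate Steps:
X(K) = -4 + K
L(T, U) = -7 + U⁻² (L(T, U) = -7 + (1/U)² = -7 + U⁻²)
D(O, I) = -174/25 (D(O, I) = -7 + 5⁻² = -7 + 1/25 = -174/25)
(D(X(-5), 10) + k)² = (-174/25 + 64)² = (1426/25)² = 2033476/625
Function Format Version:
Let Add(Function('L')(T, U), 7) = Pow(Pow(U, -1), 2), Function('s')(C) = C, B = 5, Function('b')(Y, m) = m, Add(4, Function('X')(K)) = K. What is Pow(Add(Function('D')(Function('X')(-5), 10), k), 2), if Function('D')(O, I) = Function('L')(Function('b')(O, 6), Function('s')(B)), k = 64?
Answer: Rational(2033476, 625) ≈ 3253.6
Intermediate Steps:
Function('X')(K) = Add(-4, K)
Function('L')(T, U) = Add(-7, Pow(U, -2)) (Function('L')(T, U) = Add(-7, Pow(Pow(U, -1), 2)) = Add(-7, Pow(U, -2)))
Function('D')(O, I) = Rational(-174, 25) (Function('D')(O, I) = Add(-7, Pow(5, -2)) = Add(-7, Rational(1, 25)) = Rational(-174, 25))
Pow(Add(Function('D')(Function('X')(-5), 10), k), 2) = Pow(Add(Rational(-174, 25), 64), 2) = Pow(Rational(1426, 25), 2) = Rational(2033476, 625)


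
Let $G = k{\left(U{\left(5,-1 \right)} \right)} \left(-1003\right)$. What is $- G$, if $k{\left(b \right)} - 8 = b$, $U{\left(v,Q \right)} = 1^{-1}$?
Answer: $9027$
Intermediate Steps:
$U{\left(v,Q \right)} = 1$
$k{\left(b \right)} = 8 + b$
$G = -9027$ ($G = \left(8 + 1\right) \left(-1003\right) = 9 \left(-1003\right) = -9027$)
$- G = \left(-1\right) \left(-9027\right) = 9027$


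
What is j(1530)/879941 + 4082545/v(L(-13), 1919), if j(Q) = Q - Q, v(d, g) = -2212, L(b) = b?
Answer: -4082545/2212 ≈ -1845.6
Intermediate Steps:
j(Q) = 0
j(1530)/879941 + 4082545/v(L(-13), 1919) = 0/879941 + 4082545/(-2212) = 0*(1/879941) + 4082545*(-1/2212) = 0 - 4082545/2212 = -4082545/2212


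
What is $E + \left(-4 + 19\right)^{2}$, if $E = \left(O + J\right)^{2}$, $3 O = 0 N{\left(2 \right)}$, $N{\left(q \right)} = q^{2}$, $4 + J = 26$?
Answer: $709$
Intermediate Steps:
$J = 22$ ($J = -4 + 26 = 22$)
$O = 0$ ($O = \frac{0 \cdot 2^{2}}{3} = \frac{0 \cdot 4}{3} = \frac{1}{3} \cdot 0 = 0$)
$E = 484$ ($E = \left(0 + 22\right)^{2} = 22^{2} = 484$)
$E + \left(-4 + 19\right)^{2} = 484 + \left(-4 + 19\right)^{2} = 484 + 15^{2} = 484 + 225 = 709$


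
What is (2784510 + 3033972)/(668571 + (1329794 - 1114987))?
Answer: 2909241/441689 ≈ 6.5866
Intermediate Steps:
(2784510 + 3033972)/(668571 + (1329794 - 1114987)) = 5818482/(668571 + 214807) = 5818482/883378 = 5818482*(1/883378) = 2909241/441689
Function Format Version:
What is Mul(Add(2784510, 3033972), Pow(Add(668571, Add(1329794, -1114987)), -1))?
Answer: Rational(2909241, 441689) ≈ 6.5866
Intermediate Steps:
Mul(Add(2784510, 3033972), Pow(Add(668571, Add(1329794, -1114987)), -1)) = Mul(5818482, Pow(Add(668571, 214807), -1)) = Mul(5818482, Pow(883378, -1)) = Mul(5818482, Rational(1, 883378)) = Rational(2909241, 441689)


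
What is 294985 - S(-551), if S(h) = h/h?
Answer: 294984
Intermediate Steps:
S(h) = 1
294985 - S(-551) = 294985 - 1*1 = 294985 - 1 = 294984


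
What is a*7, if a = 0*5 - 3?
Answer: -21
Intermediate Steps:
a = -3 (a = 0 - 3 = -3)
a*7 = -3*7 = -21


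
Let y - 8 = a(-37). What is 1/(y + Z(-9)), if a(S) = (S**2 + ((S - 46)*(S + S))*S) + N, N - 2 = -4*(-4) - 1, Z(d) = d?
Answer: -1/225869 ≈ -4.4273e-6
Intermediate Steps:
N = 17 (N = 2 + (-4*(-4) - 1) = 2 + (16 - 1) = 2 + 15 = 17)
a(S) = 17 + S**2 + 2*S**2*(-46 + S) (a(S) = (S**2 + ((S - 46)*(S + S))*S) + 17 = (S**2 + ((-46 + S)*(2*S))*S) + 17 = (S**2 + (2*S*(-46 + S))*S) + 17 = (S**2 + 2*S**2*(-46 + S)) + 17 = 17 + S**2 + 2*S**2*(-46 + S))
y = -225860 (y = 8 + (17 - 91*(-37)**2 + 2*(-37)**3) = 8 + (17 - 91*1369 + 2*(-50653)) = 8 + (17 - 124579 - 101306) = 8 - 225868 = -225860)
1/(y + Z(-9)) = 1/(-225860 - 9) = 1/(-225869) = -1/225869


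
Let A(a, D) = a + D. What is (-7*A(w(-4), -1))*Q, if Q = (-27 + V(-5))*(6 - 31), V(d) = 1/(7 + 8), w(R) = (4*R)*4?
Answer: 919100/3 ≈ 3.0637e+5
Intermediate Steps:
w(R) = 16*R
V(d) = 1/15
Q = 2020/3 (Q = (-27 + 1/15)*(6 - 31) = -404/15*(-25) = 2020/3 ≈ 673.33)
A(a, D) = D + a
(-7*A(w(-4), -1))*Q = -7*(-1 + 16*(-4))*(2020/3) = -7*(-1 - 64)*(2020/3) = -7*(-65)*(2020/3) = 455*(2020/3) = 919100/3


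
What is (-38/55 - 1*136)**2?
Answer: 56520324/3025 ≈ 18684.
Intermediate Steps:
(-38/55 - 1*136)**2 = (-38*1/55 - 136)**2 = (-38/55 - 136)**2 = (-7518/55)**2 = 56520324/3025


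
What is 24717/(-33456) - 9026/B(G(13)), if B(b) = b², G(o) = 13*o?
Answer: -335972031/318512272 ≈ -1.0548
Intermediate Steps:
24717/(-33456) - 9026/B(G(13)) = 24717/(-33456) - 9026/((13*13)²) = 24717*(-1/33456) - 9026/(169²) = -8239/11152 - 9026/28561 = -335972031/318512272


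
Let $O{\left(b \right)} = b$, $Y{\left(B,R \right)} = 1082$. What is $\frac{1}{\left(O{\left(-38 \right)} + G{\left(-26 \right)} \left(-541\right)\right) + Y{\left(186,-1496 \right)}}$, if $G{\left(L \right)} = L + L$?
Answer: $\frac{1}{29176} \approx 3.4275 \cdot 10^{-5}$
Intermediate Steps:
$G{\left(L \right)} = 2 L$
$\frac{1}{\left(O{\left(-38 \right)} + G{\left(-26 \right)} \left(-541\right)\right) + Y{\left(186,-1496 \right)}} = \frac{1}{\left(-38 + 2 \left(-26\right) \left(-541\right)\right) + 1082} = \frac{1}{\left(-38 - -28132\right) + 1082} = \frac{1}{\left(-38 + 28132\right) + 1082} = \frac{1}{28094 + 1082} = \frac{1}{29176}$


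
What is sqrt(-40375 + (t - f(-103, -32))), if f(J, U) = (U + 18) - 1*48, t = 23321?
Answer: 12*I*sqrt(118) ≈ 130.35*I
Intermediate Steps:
f(J, U) = -30 + U (f(J, U) = (18 + U) - 48 = -30 + U)
sqrt(-40375 + (t - f(-103, -32))) = sqrt(-40375 + (23321 - (-30 - 32))) = sqrt(-40375 + (23321 - 1*(-62))) = sqrt(-40375 + (23321 + 62)) = sqrt(-40375 + 23383) = sqrt(-16992) = 12*I*sqrt(118)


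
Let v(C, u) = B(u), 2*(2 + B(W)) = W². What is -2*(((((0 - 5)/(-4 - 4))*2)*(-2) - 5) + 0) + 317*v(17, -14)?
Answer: 30447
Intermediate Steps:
B(W) = -2 + W²/2
v(C, u) = -2 + u²/2
-2*(((((0 - 5)/(-4 - 4))*2)*(-2) - 5) + 0) + 317*v(17, -14) = -2*(((((0 - 5)/(-4 - 4))*2)*(-2) - 5) + 0) + 317*(-2 + (½)*(-14)²) = -2*(((-5/(-8)*2)*(-2) - 5) + 0) + 317*(-2 + (½)*196) = -2*(((-5*(-⅛)*2)*(-2) - 5) + 0) + 317*(-2 + 98) = -2*((((5/8)*2)*(-2) - 5) + 0) + 317*96 = -2*(((5/4)*(-2) - 5) + 0) + 30432 = -2*((-5/2 - 5) + 0) + 30432 = -2*(-15/2 + 0) + 30432 = -2*(-15/2) + 30432 = 15 + 30432 = 30447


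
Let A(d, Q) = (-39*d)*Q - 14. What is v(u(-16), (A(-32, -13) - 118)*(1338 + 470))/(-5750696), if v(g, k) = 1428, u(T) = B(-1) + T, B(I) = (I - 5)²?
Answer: -51/205382 ≈ -0.00024832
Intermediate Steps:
B(I) = (-5 + I)²
A(d, Q) = -14 - 39*Q*d (A(d, Q) = -39*Q*d - 14 = -14 - 39*Q*d)
u(T) = 36 + T (u(T) = (-5 - 1)² + T = (-6)² + T = 36 + T)
v(u(-16), (A(-32, -13) - 118)*(1338 + 470))/(-5750696) = 1428/(-5750696) = 1428*(-1/5750696) = -51/205382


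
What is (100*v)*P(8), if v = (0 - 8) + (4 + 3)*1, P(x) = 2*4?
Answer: -800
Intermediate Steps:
P(x) = 8
v = -1 (v = -8 + 7*1 = -8 + 7 = -1)
(100*v)*P(8) = (100*(-1))*8 = -100*8 = -800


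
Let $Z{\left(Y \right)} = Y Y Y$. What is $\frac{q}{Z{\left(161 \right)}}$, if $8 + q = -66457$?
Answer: $- \frac{9495}{596183} \approx -0.015926$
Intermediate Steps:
$Z{\left(Y \right)} = Y^{3}$ ($Z{\left(Y \right)} = Y^{2} Y = Y^{3}$)
$q = -66465$ ($q = -8 - 66457 = -66465$)
$\frac{q}{Z{\left(161 \right)}} = - \frac{66465}{161^{3}} = - \frac{66465}{4173281} = \left(-66465\right) \frac{1}{4173281} = - \frac{9495}{596183}$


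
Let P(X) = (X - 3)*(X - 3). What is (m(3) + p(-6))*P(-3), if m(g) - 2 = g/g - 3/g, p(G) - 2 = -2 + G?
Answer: -144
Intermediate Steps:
p(G) = G (p(G) = 2 + (-2 + G) = G)
P(X) = (-3 + X)² (P(X) = (-3 + X)*(-3 + X) = (-3 + X)²)
m(g) = 3 - 3/g (m(g) = 2 + (g/g - 3/g) = 2 + (1 - 3/g) = 3 - 3/g)
(m(3) + p(-6))*P(-3) = ((3 - 3/3) - 6)*(-3 - 3)² = ((3 - 3*⅓) - 6)*(-6)² = ((3 - 1) - 6)*36 = (2 - 6)*36 = -4*36 = -144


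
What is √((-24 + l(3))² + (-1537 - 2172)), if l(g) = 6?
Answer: I*√3385 ≈ 58.181*I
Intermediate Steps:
√((-24 + l(3))² + (-1537 - 2172)) = √((-24 + 6)² + (-1537 - 2172)) = √((-18)² - 3709) = √(324 - 3709) = √(-3385) = I*√3385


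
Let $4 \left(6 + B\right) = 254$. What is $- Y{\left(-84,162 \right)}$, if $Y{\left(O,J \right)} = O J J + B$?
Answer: $\frac{4408877}{2} \approx 2.2044 \cdot 10^{6}$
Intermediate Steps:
$B = \frac{115}{2}$ ($B = -6 + \frac{1}{4} \cdot 254 = -6 + \frac{127}{2} = \frac{115}{2} \approx 57.5$)
$Y{\left(O,J \right)} = \frac{115}{2} + O J^{2}$ ($Y{\left(O,J \right)} = O J J + \frac{115}{2} = J O J + \frac{115}{2} = O J^{2} + \frac{115}{2} = \frac{115}{2} + O J^{2}$)
$- Y{\left(-84,162 \right)} = - (\frac{115}{2} - 84 \cdot 162^{2}) = - (\frac{115}{2} - 2204496) = \left(-1\right) \left(- \frac{4408877}{2}\right) = \frac{4408877}{2}$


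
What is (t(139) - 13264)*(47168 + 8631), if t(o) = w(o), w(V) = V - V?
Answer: -740117936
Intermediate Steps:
w(V) = 0
t(o) = 0
(t(139) - 13264)*(47168 + 8631) = (0 - 13264)*(47168 + 8631) = -13264*55799 = -740117936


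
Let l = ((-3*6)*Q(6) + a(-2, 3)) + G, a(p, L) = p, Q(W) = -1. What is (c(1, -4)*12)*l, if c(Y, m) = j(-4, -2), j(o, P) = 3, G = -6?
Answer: 360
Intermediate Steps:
c(Y, m) = 3
l = 10 (l = (-3*6*(-1) - 2) - 6 = (-18*(-1) - 2) - 6 = (18 - 2) - 6 = 16 - 6 = 10)
(c(1, -4)*12)*l = (3*12)*10 = 36*10 = 360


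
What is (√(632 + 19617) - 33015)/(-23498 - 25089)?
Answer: 33015/48587 - √20249/48587 ≈ 0.67657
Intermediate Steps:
(√(632 + 19617) - 33015)/(-23498 - 25089) = (√20249 - 33015)/(-48587) = (-33015 + √20249)*(-1/48587) = 33015/48587 - √20249/48587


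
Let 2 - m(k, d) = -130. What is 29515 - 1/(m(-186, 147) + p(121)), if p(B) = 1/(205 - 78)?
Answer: 494818848/16765 ≈ 29515.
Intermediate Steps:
m(k, d) = 132 (m(k, d) = 2 - 1*(-130) = 2 + 130 = 132)
p(B) = 1/127
29515 - 1/(m(-186, 147) + p(121)) = 29515 - 1/(132 + 1/127) = 29515 - 1/16765/127 = 29515 - 1*127/16765 = 29515 - 127/16765 = 494818848/16765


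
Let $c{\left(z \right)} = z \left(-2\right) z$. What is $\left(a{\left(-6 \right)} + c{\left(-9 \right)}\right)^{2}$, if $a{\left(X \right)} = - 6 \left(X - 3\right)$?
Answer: $11664$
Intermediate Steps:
$a{\left(X \right)} = 18 - 6 X$ ($a{\left(X \right)} = - 6 \left(-3 + X\right) = 18 - 6 X$)
$c{\left(z \right)} = - 2 z^{2}$ ($c{\left(z \right)} = - 2 z z = - 2 z^{2}$)
$\left(a{\left(-6 \right)} + c{\left(-9 \right)}\right)^{2} = \left(\left(18 - -36\right) - 2 \left(-9\right)^{2}\right)^{2} = \left(\left(18 + 36\right) - 162\right)^{2} = \left(54 - 162\right)^{2} = \left(-108\right)^{2} = 11664$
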